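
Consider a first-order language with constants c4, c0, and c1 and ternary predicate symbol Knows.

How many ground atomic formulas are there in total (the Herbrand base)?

With no function symbols, the Herbrand universe is just the 3 constants.
Ground atoms per predicate: Knows: 3^3 = 27.
Herbrand base size = 27 = 27.

27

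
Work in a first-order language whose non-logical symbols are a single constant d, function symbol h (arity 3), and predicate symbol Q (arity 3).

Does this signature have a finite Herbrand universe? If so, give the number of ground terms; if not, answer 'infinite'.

The signature has at least one function symbol (h, arity 3) and at least one constant (d).
Iterating h gives infinitely many distinct ground terms: d, h(d, d, d), h(h(d, d, d), h(d, d, d), h(d, d, d)), ...
So the Herbrand universe is infinite.

infinite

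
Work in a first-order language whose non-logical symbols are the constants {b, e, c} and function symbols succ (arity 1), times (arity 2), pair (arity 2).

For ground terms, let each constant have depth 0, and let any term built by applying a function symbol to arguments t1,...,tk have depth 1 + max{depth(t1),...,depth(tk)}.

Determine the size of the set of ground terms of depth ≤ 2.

Write N_k for the number of ground terms of depth ≤ k. A term of depth ≤ k is either a constant or a function symbol applied to arguments of depth ≤ k−1, so N_k = 3 + N_{k-1} + N_{k-1}^2 + N_{k-1}^2.
N_0 = 3
N_1 = 3 + 3 + 3^2 + 3^2 = 24
N_2 = 3 + 24 + 24^2 + 24^2 = 1179

1179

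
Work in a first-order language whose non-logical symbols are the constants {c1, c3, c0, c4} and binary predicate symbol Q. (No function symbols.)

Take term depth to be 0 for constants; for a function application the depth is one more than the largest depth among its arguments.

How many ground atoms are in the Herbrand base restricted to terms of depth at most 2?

First count ground terms of depth ≤ 2.
With no function symbols every ground term is a constant, so there are exactly 4 ground terms at every depth bound.
N_0 = 4
N_1 = 4
N_2 = 4
Explicitly: c1, c3, c0, c4.
So |H| = 4.
A ground atom is a predicate applied to a tuple of terms from H, so the count is the sum over predicates of |H|^arity:
  Q: 4^2 = 16
Total ground atoms: 16.

16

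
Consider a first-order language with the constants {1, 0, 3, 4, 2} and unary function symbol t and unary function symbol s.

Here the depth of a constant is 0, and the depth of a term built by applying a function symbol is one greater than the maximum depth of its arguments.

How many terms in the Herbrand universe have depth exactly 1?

Let N_k count ground terms of depth at most k. Each non-constant term of depth ≤ k is some function symbol applied to depth-≤(k−1) arguments, giving N_k = 5 + N_{k-1} + N_{k-1}.
N_0 = 5
N_1 = 5 + 5 + 5 = 15
Terms of depth exactly 1: N_1 − N_0 = 15 − 5 = 10.

10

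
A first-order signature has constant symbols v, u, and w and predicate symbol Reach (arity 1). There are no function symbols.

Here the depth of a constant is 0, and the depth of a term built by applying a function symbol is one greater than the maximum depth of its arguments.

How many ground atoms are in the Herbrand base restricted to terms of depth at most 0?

3

First count ground terms of depth ≤ 0.
With no function symbols every ground term is a constant, so there are exactly 3 ground terms at every depth bound.
N_0 = 3
Explicitly: v, u, w.
So |H| = 3.
Each predicate of arity r yields |H|^r ground atoms (one per choice of an r-tuple from H):
  Reach: 3
Total ground atoms: 3.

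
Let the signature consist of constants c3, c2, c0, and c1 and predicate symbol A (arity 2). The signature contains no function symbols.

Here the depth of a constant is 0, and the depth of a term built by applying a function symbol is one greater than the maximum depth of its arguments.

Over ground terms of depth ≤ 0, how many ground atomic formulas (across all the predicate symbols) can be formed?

16

First count ground terms of depth ≤ 0.
With no function symbols every ground term is a constant, so there are exactly 4 ground terms at every depth bound.
N_0 = 4
Explicitly: c3, c2, c0, c1.
So |H| = 4.
For each predicate symbol, the number of ground atoms is |H| raised to its arity; summing:
  A: 4^2 = 16
Total ground atoms: 16.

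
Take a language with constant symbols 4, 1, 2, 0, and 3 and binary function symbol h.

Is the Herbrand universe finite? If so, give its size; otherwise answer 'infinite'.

infinite

The signature has at least one function symbol (h, arity 2) and at least one constant (4).
Iterating h gives infinitely many distinct ground terms: 4, h(4, 4), h(h(4, 4), h(4, 4)), ...
So the Herbrand universe is infinite.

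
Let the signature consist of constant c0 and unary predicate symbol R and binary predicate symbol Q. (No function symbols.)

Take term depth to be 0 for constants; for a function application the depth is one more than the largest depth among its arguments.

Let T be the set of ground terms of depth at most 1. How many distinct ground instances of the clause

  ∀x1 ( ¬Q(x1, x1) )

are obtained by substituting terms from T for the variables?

1

Ground terms of depth ≤ 1:
  With no function symbols every ground term is a constant, so there is exactly 1 ground term at every depth bound.
  N_0 = 1
  N_1 = 1
  Explicitly: c0.
So there is exactly 1 ground term available for substitution.
The variable x1 ranges independently over the available ground terms, and distinct assignments produce distinct instances.
Number of ground instances = 1.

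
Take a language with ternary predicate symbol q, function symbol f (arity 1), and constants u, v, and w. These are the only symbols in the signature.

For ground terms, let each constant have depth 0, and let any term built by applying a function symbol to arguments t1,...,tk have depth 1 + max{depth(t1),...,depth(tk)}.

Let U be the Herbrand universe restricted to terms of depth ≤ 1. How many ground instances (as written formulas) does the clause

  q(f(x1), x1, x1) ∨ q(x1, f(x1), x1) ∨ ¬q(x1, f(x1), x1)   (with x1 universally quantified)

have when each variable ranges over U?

6

Ground terms of depth ≤ 1:
  Let N_k count ground terms of depth at most k. Each non-constant term of depth ≤ k is some function symbol applied to depth-≤(k−1) arguments, giving N_k = 3 + N_{k-1}.
  N_0 = 3
  N_1 = 3 + 3 = 6
  Explicitly: u, v, w, f(u), f(v), f(w).
So there are 6 ground terms available for substitution.
The body mentions the single quantified variable x1; since ground terms form a free algebra, no two substitutions collapse to the same formula.
Number of ground instances = 6.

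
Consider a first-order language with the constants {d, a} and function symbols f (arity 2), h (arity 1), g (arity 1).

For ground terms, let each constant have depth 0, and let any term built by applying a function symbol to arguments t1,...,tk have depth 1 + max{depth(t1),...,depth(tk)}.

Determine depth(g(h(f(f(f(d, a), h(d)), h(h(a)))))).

5

depth(f(d, a)) = 1 + max(0, 0) = 1
depth(h(d)) = 1 + depth(d) = 1 + 0 = 1
depth(f(f(d, a), h(d))) = 1 + max(1, 1) = 2
depth(h(a)) = 1 + depth(a) = 1 + 0 = 1
depth(h(h(a))) = 1 + depth(h(a)) = 1 + 1 = 2
depth(f(f(f(d, a), h(d)), h(h(a)))) = 1 + max(2, 2) = 3
depth(h(f(f(f(d, a), h(d)), h(h(a))))) = 1 + depth(f(f(f(d, a), h(d)), h(h(a)))) = 1 + 3 = 4
depth(g(h(f(f(f(d, a), h(d)), h(h(a)))))) = 1 + depth(h(f(f(f(d, a), h(d)), h(h(a))))) = 1 + 4 = 5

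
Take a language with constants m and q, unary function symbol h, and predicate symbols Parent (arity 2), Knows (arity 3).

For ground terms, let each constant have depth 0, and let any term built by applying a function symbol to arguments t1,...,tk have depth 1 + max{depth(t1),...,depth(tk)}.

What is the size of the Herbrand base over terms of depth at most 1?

80

First count ground terms of depth ≤ 1.
Count level by level. With function symbols h/1, the terms of depth ≤ k are the 2 constants together with each function applied to depth-≤(k−1) tuples, so N_k = 2 + N_{k-1}.
N_0 = 2
N_1 = 2 + 2 = 4
So |H| = 4.
Each predicate of arity r yields |H|^r ground atoms (one per choice of an r-tuple from H):
  Parent: 4^2 = 16;  Knows: 4^3 = 64
Total ground atoms: 16 + 64 = 80.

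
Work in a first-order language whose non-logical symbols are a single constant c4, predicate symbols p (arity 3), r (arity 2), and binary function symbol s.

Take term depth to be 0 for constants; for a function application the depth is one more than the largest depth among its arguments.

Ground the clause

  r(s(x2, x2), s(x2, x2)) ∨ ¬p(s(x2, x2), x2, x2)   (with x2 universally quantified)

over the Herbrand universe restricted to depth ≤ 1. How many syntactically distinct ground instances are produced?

Ground terms of depth ≤ 1:
  Let N_k count ground terms of depth at most k. Each non-constant term of depth ≤ k is some function symbol applied to depth-≤(k−1) arguments, giving N_k = 1 + N_{k-1}^2.
  N_0 = 1
  N_1 = 1 + 1^2 = 2
  Explicitly: c4, s(c4, c4).
So there are 2 ground terms available for substitution.
The body mentions the single quantified variable x2; since ground terms form a free algebra, no two substitutions collapse to the same formula.
Number of ground instances = 2.

2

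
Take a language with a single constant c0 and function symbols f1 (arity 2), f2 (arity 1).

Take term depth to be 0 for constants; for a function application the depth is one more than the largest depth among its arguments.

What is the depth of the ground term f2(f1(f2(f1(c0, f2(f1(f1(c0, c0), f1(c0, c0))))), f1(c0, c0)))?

depth(f1(c0, c0)) = 1 + max(0, 0) = 1
depth(f1(f1(c0, c0), f1(c0, c0))) = 1 + max(1, 1) = 2
depth(f2(f1(f1(c0, c0), f1(c0, c0)))) = 1 + depth(f1(f1(c0, c0), f1(c0, c0))) = 1 + 2 = 3
depth(f1(c0, f2(f1(f1(c0, c0), f1(c0, c0))))) = 1 + max(0, 3) = 4
depth(f2(f1(c0, f2(f1(f1(c0, c0), f1(c0, c0)))))) = 1 + depth(f1(c0, f2(f1(f1(c0, c0), f1(c0, c0))))) = 1 + 4 = 5
depth(f1(f2(f1(c0, f2(f1(f1(c0, c0), f1(c0, c0))))), f1(c0, c0))) = 1 + max(5, 1) = 6
depth(f2(f1(f2(f1(c0, f2(f1(f1(c0, c0), f1(c0, c0))))), f1(c0, c0)))) = 1 + depth(f1(f2(f1(c0, f2(f1(f1(c0, c0), f1(c0, c0))))), f1(c0, c0))) = 1 + 6 = 7

7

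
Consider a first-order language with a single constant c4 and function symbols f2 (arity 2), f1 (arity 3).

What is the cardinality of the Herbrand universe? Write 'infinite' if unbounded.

The signature has at least one function symbol (f2, arity 2) and at least one constant (c4).
Iterating f2 gives infinitely many distinct ground terms: c4, f2(c4, c4), f2(f2(c4, c4), f2(c4, c4)), ...
So the Herbrand universe is infinite.

infinite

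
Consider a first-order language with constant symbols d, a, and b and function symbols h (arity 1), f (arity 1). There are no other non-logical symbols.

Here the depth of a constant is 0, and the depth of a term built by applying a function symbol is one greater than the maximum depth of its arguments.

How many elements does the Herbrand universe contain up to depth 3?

45

Count level by level. With function symbols h/1, f/1, the terms of depth ≤ k are the 3 constants together with each function applied to depth-≤(k−1) tuples, so N_k = 3 + N_{k-1} + N_{k-1}.
N_0 = 3
N_1 = 3 + 3 + 3 = 9
N_2 = 3 + 9 + 9 = 21
N_3 = 3 + 21 + 21 = 45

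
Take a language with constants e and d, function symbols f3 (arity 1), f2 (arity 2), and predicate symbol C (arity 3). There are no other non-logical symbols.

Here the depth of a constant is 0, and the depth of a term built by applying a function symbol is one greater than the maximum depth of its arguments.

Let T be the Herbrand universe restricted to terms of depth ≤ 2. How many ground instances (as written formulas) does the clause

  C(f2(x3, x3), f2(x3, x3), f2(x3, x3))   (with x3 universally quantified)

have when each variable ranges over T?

74

Ground terms of depth ≤ 2:
  Count level by level. With function symbols f3/1, f2/2, the terms of depth ≤ k are the 2 constants together with each function applied to depth-≤(k−1) tuples, so N_k = 2 + N_{k-1} + N_{k-1}^2.
  N_0 = 2
  N_1 = 2 + 2 + 2^2 = 8
  N_2 = 2 + 8 + 8^2 = 74
So there are 74 ground terms available for substitution.
There is 1 variable to instantiate (x3),  occurring in at least one literal, so different choices give different ground instances.
Number of ground instances = 74.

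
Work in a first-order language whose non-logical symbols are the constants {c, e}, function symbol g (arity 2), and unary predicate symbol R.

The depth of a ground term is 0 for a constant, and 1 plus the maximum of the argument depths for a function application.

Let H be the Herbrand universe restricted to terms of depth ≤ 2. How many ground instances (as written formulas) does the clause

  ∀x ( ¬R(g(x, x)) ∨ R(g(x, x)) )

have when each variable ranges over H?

Ground terms of depth ≤ 2:
  Count level by level. With function symbols g/2, the terms of depth ≤ k are the 2 constants together with each function applied to depth-≤(k−1) tuples, so N_k = 2 + N_{k-1}^2.
  N_0 = 2
  N_1 = 2 + 2^2 = 6
  N_2 = 2 + 6^2 = 38
So there are 38 ground terms available for substitution.
The clause has 1 distinct variable (x), which appears in the body. In the free term algebra distinct substitutions yield syntactically distinct ground instances.
Number of ground instances = 38.

38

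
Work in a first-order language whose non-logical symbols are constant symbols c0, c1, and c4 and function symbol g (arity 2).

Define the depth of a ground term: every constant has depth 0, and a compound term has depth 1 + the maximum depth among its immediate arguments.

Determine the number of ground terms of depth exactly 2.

135

Let N_k count ground terms of depth at most k. Each non-constant term of depth ≤ k is some function symbol applied to depth-≤(k−1) arguments, giving N_k = 3 + N_{k-1}^2.
N_0 = 3
N_1 = 3 + 3^2 = 12
N_2 = 3 + 12^2 = 147
Terms of depth exactly 2: N_2 − N_1 = 147 − 12 = 135.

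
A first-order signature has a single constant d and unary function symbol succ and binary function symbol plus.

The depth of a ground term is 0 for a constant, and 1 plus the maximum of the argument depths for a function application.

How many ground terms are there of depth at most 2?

13

Write N_k for the number of ground terms of depth ≤ k. A term of depth ≤ k is either a constant or a function symbol applied to arguments of depth ≤ k−1, so N_k = 1 + N_{k-1} + N_{k-1}^2.
N_0 = 1
N_1 = 1 + 1 + 1^2 = 3
N_2 = 1 + 3 + 3^2 = 13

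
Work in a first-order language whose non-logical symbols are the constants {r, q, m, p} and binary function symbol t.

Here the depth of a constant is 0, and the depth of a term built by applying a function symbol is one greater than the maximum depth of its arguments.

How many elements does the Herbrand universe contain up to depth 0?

4

Let N_k count ground terms of depth at most k. Each non-constant term of depth ≤ k is some function symbol applied to depth-≤(k−1) arguments, giving N_k = 4 + N_{k-1}^2.
N_0 = 4
Explicitly: r, q, m, p.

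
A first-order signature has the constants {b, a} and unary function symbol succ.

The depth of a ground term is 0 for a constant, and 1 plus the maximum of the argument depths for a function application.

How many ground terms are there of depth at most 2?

Let N_k = |{terms of depth ≤ k}|. Then N_0 = 2 and N_k = 2 + N_{k-1} for k ≥ 1 (one summand per function symbol, arity giving the exponent).
N_0 = 2
N_1 = 2 + 2 = 4
N_2 = 2 + 4 = 6

6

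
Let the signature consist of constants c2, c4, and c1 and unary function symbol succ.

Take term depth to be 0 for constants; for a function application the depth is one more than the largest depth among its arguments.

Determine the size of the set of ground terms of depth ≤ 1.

If N_k denotes the number of depth-≤k ground terms, the 3 constants give N_0 = 3, and each function symbol of arity r contributes N_{k-1}^r new terms at level k: N_k = 3 + N_{k-1}.
N_0 = 3
N_1 = 3 + 3 = 6
Explicitly: c2, c4, c1, succ(c2), succ(c4), succ(c1).

6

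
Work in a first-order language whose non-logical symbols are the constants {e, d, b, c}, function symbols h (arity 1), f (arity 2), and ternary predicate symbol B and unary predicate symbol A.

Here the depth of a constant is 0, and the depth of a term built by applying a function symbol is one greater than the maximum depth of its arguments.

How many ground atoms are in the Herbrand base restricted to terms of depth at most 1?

13848

First count ground terms of depth ≤ 1.
Let N_k = |{terms of depth ≤ k}|. Then N_0 = 4 and N_k = 4 + N_{k-1} + N_{k-1}^2 for k ≥ 1 (one summand per function symbol, arity giving the exponent).
N_0 = 4
N_1 = 4 + 4 + 4^2 = 24
So |H| = 24.
For each predicate symbol, the number of ground atoms is |H| raised to its arity; summing:
  B: 24^3 = 13824;  A: 24
Total ground atoms: 13824 + 24 = 13848.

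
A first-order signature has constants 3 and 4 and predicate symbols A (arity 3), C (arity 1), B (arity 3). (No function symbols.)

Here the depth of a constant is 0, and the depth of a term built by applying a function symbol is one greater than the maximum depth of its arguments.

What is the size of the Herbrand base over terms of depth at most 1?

18

First count ground terms of depth ≤ 1.
With no function symbols every ground term is a constant, so there are exactly 2 ground terms at every depth bound.
N_0 = 2
N_1 = 2
So |H| = 2.
A ground atom is a predicate applied to a tuple of terms from H, so the count is the sum over predicates of |H|^arity:
  A: 2^3 = 8;  C: 2;  B: 2^3 = 8
Total ground atoms: 8 + 2 + 8 = 18.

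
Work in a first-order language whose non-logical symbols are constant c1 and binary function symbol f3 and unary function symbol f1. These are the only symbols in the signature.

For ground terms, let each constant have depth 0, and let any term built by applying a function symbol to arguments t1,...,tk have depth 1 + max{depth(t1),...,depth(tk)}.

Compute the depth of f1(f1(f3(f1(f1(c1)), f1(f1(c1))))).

5

depth(f1(c1)) = 1 + depth(c1) = 1 + 0 = 1
depth(f1(f1(c1))) = 1 + depth(f1(c1)) = 1 + 1 = 2
depth(f3(f1(f1(c1)), f1(f1(c1)))) = 1 + max(2, 2) = 3
depth(f1(f3(f1(f1(c1)), f1(f1(c1))))) = 1 + depth(f3(f1(f1(c1)), f1(f1(c1)))) = 1 + 3 = 4
depth(f1(f1(f3(f1(f1(c1)), f1(f1(c1)))))) = 1 + depth(f1(f3(f1(f1(c1)), f1(f1(c1))))) = 1 + 4 = 5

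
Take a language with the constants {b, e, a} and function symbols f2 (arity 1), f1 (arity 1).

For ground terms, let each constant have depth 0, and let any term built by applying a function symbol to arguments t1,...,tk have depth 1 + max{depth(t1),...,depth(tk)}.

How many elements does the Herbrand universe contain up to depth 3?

45

If N_k denotes the number of depth-≤k ground terms, the 3 constants give N_0 = 3, and each function symbol of arity r contributes N_{k-1}^r new terms at level k: N_k = 3 + N_{k-1} + N_{k-1}.
N_0 = 3
N_1 = 3 + 3 + 3 = 9
N_2 = 3 + 9 + 9 = 21
N_3 = 3 + 21 + 21 = 45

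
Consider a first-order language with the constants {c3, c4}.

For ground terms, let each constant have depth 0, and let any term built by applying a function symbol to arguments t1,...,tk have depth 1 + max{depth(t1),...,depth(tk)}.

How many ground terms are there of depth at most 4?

With no function symbols every ground term is a constant, so there are exactly 2 ground terms at every depth bound.
N_0 = 2
N_1 = 2
N_2 = 2
N_3 = 2
N_4 = 2
Explicitly: c3, c4.

2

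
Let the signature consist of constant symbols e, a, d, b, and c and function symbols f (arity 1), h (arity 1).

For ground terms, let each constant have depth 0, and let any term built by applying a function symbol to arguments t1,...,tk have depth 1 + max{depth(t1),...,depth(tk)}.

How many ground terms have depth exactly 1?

Count level by level. With function symbols f/1, h/1, the terms of depth ≤ k are the 5 constants together with each function applied to depth-≤(k−1) tuples, so N_k = 5 + N_{k-1} + N_{k-1}.
N_0 = 5
N_1 = 5 + 5 + 5 = 15
Terms of depth exactly 1: N_1 − N_0 = 15 − 5 = 10.

10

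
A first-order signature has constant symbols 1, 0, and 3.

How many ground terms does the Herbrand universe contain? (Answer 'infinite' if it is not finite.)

3

There are no function symbols, so every ground term is one of the 3 constants.
The Herbrand universe is {1, 0, 3}, which is finite with 3 elements.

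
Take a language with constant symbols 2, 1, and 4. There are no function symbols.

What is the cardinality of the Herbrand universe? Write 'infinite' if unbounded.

There are no function symbols, so every ground term is one of the 3 constants.
The Herbrand universe is {2, 1, 4}, which is finite with 3 elements.

3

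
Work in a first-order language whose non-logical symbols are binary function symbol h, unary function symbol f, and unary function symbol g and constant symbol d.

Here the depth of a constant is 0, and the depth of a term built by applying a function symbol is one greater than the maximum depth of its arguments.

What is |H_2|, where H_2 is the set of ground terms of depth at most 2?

Write N_k for the number of ground terms of depth ≤ k. A term of depth ≤ k is either a constant or a function symbol applied to arguments of depth ≤ k−1, so N_k = 1 + N_{k-1}^2 + N_{k-1} + N_{k-1}.
N_0 = 1
N_1 = 1 + 1^2 + 1 + 1 = 4
N_2 = 1 + 4^2 + 4 + 4 = 25

25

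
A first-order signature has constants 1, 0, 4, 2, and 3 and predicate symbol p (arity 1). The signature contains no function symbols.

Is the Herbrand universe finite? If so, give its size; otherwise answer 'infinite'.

There are no function symbols, so every ground term is one of the 5 constants.
The Herbrand universe is {1, 0, 4, 2, 3}, which is finite with 5 elements.

5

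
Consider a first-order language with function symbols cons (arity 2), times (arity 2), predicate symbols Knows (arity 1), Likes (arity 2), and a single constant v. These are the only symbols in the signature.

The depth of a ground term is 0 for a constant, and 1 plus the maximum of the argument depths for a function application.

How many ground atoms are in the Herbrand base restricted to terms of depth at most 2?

380

First count ground terms of depth ≤ 2.
Count level by level. With function symbols cons/2, times/2, the terms of depth ≤ k are the 1 constant together with each function applied to depth-≤(k−1) tuples, so N_k = 1 + N_{k-1}^2 + N_{k-1}^2.
N_0 = 1
N_1 = 1 + 1^2 + 1^2 = 3
N_2 = 1 + 3^2 + 3^2 = 19
So |H| = 19.
Ground atoms are formed by filling each argument slot of a predicate with a term from H, so an r-ary predicate gives |H|^r atoms:
  Knows: 19;  Likes: 19^2 = 361
Total ground atoms: 19 + 361 = 380.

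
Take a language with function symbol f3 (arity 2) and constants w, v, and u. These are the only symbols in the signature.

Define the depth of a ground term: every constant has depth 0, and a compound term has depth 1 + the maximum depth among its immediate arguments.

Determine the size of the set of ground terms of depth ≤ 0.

Let N_k = |{terms of depth ≤ k}|. Then N_0 = 3 and N_k = 3 + N_{k-1}^2 for k ≥ 1 (one summand per function symbol, arity giving the exponent).
N_0 = 3

3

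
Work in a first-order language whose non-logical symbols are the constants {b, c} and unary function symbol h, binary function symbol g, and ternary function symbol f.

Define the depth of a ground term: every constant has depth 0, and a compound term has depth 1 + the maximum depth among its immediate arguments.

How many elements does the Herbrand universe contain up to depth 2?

4370

If N_k denotes the number of depth-≤k ground terms, the 2 constants give N_0 = 2, and each function symbol of arity r contributes N_{k-1}^r new terms at level k: N_k = 2 + N_{k-1} + N_{k-1}^2 + N_{k-1}^3.
N_0 = 2
N_1 = 2 + 2 + 2^2 + 2^3 = 16
N_2 = 2 + 16 + 16^2 + 16^3 = 4370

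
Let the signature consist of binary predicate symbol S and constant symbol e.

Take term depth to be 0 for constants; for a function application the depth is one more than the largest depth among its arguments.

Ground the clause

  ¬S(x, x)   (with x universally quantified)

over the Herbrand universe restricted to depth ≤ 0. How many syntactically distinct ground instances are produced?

Ground terms of depth ≤ 0:
  With no function symbols every ground term is a constant, so there is exactly 1 ground term at every depth bound.
  N_0 = 1
  Explicitly: e.
So there is exactly 1 ground term available for substitution.
The body mentions the single quantified variable x; since ground terms form a free algebra, no two substitutions collapse to the same formula.
Number of ground instances = 1.

1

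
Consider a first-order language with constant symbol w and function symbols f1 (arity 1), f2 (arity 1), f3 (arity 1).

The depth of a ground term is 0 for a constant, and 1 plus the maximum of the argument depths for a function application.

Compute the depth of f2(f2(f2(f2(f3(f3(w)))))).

6

depth(f3(w)) = 1 + depth(w) = 1 + 0 = 1
depth(f3(f3(w))) = 1 + depth(f3(w)) = 1 + 1 = 2
depth(f2(f3(f3(w)))) = 1 + depth(f3(f3(w))) = 1 + 2 = 3
depth(f2(f2(f3(f3(w))))) = 1 + depth(f2(f3(f3(w)))) = 1 + 3 = 4
depth(f2(f2(f2(f3(f3(w)))))) = 1 + depth(f2(f2(f3(f3(w))))) = 1 + 4 = 5
depth(f2(f2(f2(f2(f3(f3(w))))))) = 1 + depth(f2(f2(f2(f3(f3(w)))))) = 1 + 5 = 6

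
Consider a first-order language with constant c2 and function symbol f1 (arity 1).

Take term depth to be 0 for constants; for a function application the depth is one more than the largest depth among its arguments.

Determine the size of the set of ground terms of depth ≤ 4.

Count level by level. With function symbols f1/1, the terms of depth ≤ k are the 1 constant together with each function applied to depth-≤(k−1) tuples, so N_k = 1 + N_{k-1}.
N_0 = 1
N_1 = 1 + 1 = 2
N_2 = 1 + 2 = 3
N_3 = 1 + 3 = 4
N_4 = 1 + 4 = 5

5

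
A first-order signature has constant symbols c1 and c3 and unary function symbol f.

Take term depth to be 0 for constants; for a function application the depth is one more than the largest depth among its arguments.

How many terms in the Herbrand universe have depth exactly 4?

Count level by level. With function symbols f/1, the terms of depth ≤ k are the 2 constants together with each function applied to depth-≤(k−1) tuples, so N_k = 2 + N_{k-1}.
N_0 = 2
N_1 = 2 + 2 = 4
N_2 = 2 + 4 = 6
N_3 = 2 + 6 = 8
N_4 = 2 + 8 = 10
Terms of depth exactly 4: N_4 − N_3 = 10 − 8 = 2.

2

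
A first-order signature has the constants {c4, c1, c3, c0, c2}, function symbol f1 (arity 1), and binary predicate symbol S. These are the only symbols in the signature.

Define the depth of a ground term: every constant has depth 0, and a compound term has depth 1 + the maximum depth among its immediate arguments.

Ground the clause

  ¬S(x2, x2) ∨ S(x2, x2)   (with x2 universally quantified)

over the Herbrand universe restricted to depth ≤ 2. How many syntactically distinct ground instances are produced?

Ground terms of depth ≤ 2:
  Let N_k = |{terms of depth ≤ k}|. Then N_0 = 5 and N_k = 5 + N_{k-1} for k ≥ 1 (one summand per function symbol, arity giving the exponent).
  N_0 = 5
  N_1 = 5 + 5 = 10
  N_2 = 5 + 10 = 15
So there are 15 ground terms available for substitution.
The clause has 1 distinct variable (x2), which appears in the body. In the free term algebra distinct substitutions yield syntactically distinct ground instances.
Number of ground instances = 15.

15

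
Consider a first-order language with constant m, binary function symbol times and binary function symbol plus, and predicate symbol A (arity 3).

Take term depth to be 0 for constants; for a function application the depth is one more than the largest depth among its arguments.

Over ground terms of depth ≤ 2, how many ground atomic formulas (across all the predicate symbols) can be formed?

First count ground terms of depth ≤ 2.
Count level by level. With function symbols times/2, plus/2, the terms of depth ≤ k are the 1 constant together with each function applied to depth-≤(k−1) tuples, so N_k = 1 + N_{k-1}^2 + N_{k-1}^2.
N_0 = 1
N_1 = 1 + 1^2 + 1^2 = 3
N_2 = 1 + 3^2 + 3^2 = 19
So |H| = 19.
Each predicate of arity r yields |H|^r ground atoms (one per choice of an r-tuple from H):
  A: 19^3 = 6859
Total ground atoms: 6859.

6859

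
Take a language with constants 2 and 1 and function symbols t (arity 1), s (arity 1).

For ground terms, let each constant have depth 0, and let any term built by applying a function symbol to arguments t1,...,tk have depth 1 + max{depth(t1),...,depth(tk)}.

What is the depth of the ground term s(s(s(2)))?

3

depth(s(2)) = 1 + depth(2) = 1 + 0 = 1
depth(s(s(2))) = 1 + depth(s(2)) = 1 + 1 = 2
depth(s(s(s(2)))) = 1 + depth(s(s(2))) = 1 + 2 = 3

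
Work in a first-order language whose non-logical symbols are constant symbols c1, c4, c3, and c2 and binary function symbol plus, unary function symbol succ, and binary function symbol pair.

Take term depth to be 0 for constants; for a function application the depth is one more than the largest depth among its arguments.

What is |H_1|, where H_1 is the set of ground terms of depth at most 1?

40

Count level by level. With function symbols plus/2, succ/1, pair/2, the terms of depth ≤ k are the 4 constants together with each function applied to depth-≤(k−1) tuples, so N_k = 4 + N_{k-1}^2 + N_{k-1} + N_{k-1}^2.
N_0 = 4
N_1 = 4 + 4^2 + 4 + 4^2 = 40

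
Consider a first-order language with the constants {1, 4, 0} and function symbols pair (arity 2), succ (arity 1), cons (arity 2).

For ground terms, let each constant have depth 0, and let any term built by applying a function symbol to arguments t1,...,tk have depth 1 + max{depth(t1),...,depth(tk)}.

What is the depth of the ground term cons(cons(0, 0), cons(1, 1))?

2

depth(cons(0, 0)) = 1 + max(0, 0) = 1
depth(cons(1, 1)) = 1 + max(0, 0) = 1
depth(cons(cons(0, 0), cons(1, 1))) = 1 + max(1, 1) = 2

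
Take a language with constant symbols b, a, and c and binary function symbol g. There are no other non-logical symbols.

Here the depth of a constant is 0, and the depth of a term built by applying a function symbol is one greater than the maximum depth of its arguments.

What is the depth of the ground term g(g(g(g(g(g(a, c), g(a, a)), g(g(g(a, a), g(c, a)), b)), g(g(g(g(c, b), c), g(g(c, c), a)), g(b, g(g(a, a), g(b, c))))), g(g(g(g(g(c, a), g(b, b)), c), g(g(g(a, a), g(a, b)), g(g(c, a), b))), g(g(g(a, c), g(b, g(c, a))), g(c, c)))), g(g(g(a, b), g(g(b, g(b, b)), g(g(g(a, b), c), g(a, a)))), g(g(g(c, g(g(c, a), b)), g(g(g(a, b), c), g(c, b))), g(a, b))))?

depth(g(a, c)) = 1 + max(0, 0) = 1
depth(g(a, a)) = 1 + max(0, 0) = 1
depth(g(g(a, c), g(a, a))) = 1 + max(1, 1) = 2
depth(g(c, a)) = 1 + max(0, 0) = 1
depth(g(g(a, a), g(c, a))) = 1 + max(1, 1) = 2
depth(g(g(g(a, a), g(c, a)), b)) = 1 + max(2, 0) = 3
depth(g(g(g(a, c), g(a, a)), g(g(g(a, a), g(c, a)), b))) = 1 + max(2, 3) = 4
depth(g(c, b)) = 1 + max(0, 0) = 1
depth(g(g(c, b), c)) = 1 + max(1, 0) = 2
depth(g(c, c)) = 1 + max(0, 0) = 1
depth(g(g(c, c), a)) = 1 + max(1, 0) = 2
depth(g(g(g(c, b), c), g(g(c, c), a))) = 1 + max(2, 2) = 3
depth(g(b, c)) = 1 + max(0, 0) = 1
depth(g(g(a, a), g(b, c))) = 1 + max(1, 1) = 2
depth(g(b, g(g(a, a), g(b, c)))) = 1 + max(0, 2) = 3
depth(g(g(g(g(c, b), c), g(g(c, c), a)), g(b, g(g(a, a), g(b, c))))) = 1 + max(3, 3) = 4
depth(g(g(g(g(a, c), g(a, a)), g(g(g(a, a), g(c, a)), b)), g(g(g(g(c, b), c), g(g(c, c), a)), g(b, g(g(a, a), g(b, c)))))) = 1 + max(4, 4) = 5
depth(g(b, b)) = 1 + max(0, 0) = 1
depth(g(g(c, a), g(b, b))) = 1 + max(1, 1) = 2
depth(g(g(g(c, a), g(b, b)), c)) = 1 + max(2, 0) = 3
depth(g(a, b)) = 1 + max(0, 0) = 1
depth(g(g(a, a), g(a, b))) = 1 + max(1, 1) = 2
depth(g(g(c, a), b)) = 1 + max(1, 0) = 2
depth(g(g(g(a, a), g(a, b)), g(g(c, a), b))) = 1 + max(2, 2) = 3
depth(g(g(g(g(c, a), g(b, b)), c), g(g(g(a, a), g(a, b)), g(g(c, a), b)))) = 1 + max(3, 3) = 4
depth(g(b, g(c, a))) = 1 + max(0, 1) = 2
depth(g(g(a, c), g(b, g(c, a)))) = 1 + max(1, 2) = 3
depth(g(g(g(a, c), g(b, g(c, a))), g(c, c))) = 1 + max(3, 1) = 4
depth(g(g(g(g(g(c, a), g(b, b)), c), g(g(g(a, a), g(a, b)), g(g(c, a), b))), g(g(g(a, c), g(b, g(c, a))), g(c, c)))) = 1 + max(4, 4) = 5
depth(g(g(g(g(g(a, c), g(a, a)), g(g(g(a, a), g(c, a)), b)), g(g(g(g(c, b), c), g(g(c, c), a)), g(b, g(g(a, a), g(b, c))))), g(g(g(g(g(c, a), g(b, b)), c), g(g(g(a, a), g(a, b)), g(g(c, a), b))), g(g(g(a, c), g(b, g(c, a))), g(c, c))))) = 1 + max(5, 5) = 6
depth(g(b, g(b, b))) = 1 + max(0, 1) = 2
depth(g(g(a, b), c)) = 1 + max(1, 0) = 2
depth(g(g(g(a, b), c), g(a, a))) = 1 + max(2, 1) = 3
depth(g(g(b, g(b, b)), g(g(g(a, b), c), g(a, a)))) = 1 + max(2, 3) = 4
depth(g(g(a, b), g(g(b, g(b, b)), g(g(g(a, b), c), g(a, a))))) = 1 + max(1, 4) = 5
depth(g(c, g(g(c, a), b))) = 1 + max(0, 2) = 3
depth(g(g(g(a, b), c), g(c, b))) = 1 + max(2, 1) = 3
depth(g(g(c, g(g(c, a), b)), g(g(g(a, b), c), g(c, b)))) = 1 + max(3, 3) = 4
depth(g(g(g(c, g(g(c, a), b)), g(g(g(a, b), c), g(c, b))), g(a, b))) = 1 + max(4, 1) = 5
depth(g(g(g(a, b), g(g(b, g(b, b)), g(g(g(a, b), c), g(a, a)))), g(g(g(c, g(g(c, a), b)), g(g(g(a, b), c), g(c, b))), g(a, b)))) = 1 + max(5, 5) = 6
depth(g(g(g(g(g(g(a, c), g(a, a)), g(g(g(a, a), g(c, a)), b)), g(g(g(g(c, b), c), g(g(c, c), a)), g(b, g(g(a, a), g(b, c))))), g(g(g(g(g(c, a), g(b, b)), c), g(g(g(a, a), g(a, b)), g(g(c, a), b))), g(g(g(a, c), g(b, g(c, a))), g(c, c)))), g(g(g(a, b), g(g(b, g(b, b)), g(g(g(a, b), c), g(a, a)))), g(g(g(c, g(g(c, a), b)), g(g(g(a, b), c), g(c, b))), g(a, b))))) = 1 + max(6, 6) = 7

7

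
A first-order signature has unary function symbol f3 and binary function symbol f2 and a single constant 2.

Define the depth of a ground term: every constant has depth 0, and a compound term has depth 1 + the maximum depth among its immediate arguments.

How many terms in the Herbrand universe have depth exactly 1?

2

Write N_k for the number of ground terms of depth ≤ k. A term of depth ≤ k is either a constant or a function symbol applied to arguments of depth ≤ k−1, so N_k = 1 + N_{k-1} + N_{k-1}^2.
N_0 = 1
N_1 = 1 + 1 + 1^2 = 3
Terms of depth exactly 1: N_1 − N_0 = 3 − 1 = 2.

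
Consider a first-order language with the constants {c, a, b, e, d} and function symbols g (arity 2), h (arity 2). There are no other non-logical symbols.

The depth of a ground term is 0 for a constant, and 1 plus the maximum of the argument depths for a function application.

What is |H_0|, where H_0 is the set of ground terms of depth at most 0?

Let N_k count ground terms of depth at most k. Each non-constant term of depth ≤ k is some function symbol applied to depth-≤(k−1) arguments, giving N_k = 5 + N_{k-1}^2 + N_{k-1}^2.
N_0 = 5

5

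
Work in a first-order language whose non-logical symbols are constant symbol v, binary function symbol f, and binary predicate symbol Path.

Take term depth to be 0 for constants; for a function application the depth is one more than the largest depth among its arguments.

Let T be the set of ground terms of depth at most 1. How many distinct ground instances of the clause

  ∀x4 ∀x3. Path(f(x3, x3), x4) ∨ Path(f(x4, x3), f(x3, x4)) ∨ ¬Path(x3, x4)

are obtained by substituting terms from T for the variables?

Ground terms of depth ≤ 1:
  Let N_k count ground terms of depth at most k. Each non-constant term of depth ≤ k is some function symbol applied to depth-≤(k−1) arguments, giving N_k = 1 + N_{k-1}^2.
  N_0 = 1
  N_1 = 1 + 1^2 = 2
So there are 2 ground terms available for substitution.
Each of x4, x3 ranges independently over the available ground terms, and distinct assignments produce distinct instances.
Number of ground instances = 2^2 = 4.

4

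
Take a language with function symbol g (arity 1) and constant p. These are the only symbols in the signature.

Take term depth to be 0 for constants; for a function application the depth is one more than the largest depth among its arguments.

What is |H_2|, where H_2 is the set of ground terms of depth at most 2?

Let N_k = |{terms of depth ≤ k}|. Then N_0 = 1 and N_k = 1 + N_{k-1} for k ≥ 1 (one summand per function symbol, arity giving the exponent).
N_0 = 1
N_1 = 1 + 1 = 2
N_2 = 1 + 2 = 3
Explicitly: p, g(p), g(g(p)).

3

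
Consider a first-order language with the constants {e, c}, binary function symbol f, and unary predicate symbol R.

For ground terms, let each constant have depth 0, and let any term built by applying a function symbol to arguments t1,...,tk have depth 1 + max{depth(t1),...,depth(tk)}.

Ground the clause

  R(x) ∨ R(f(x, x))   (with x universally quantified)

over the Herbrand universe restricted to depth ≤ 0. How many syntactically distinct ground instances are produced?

Ground terms of depth ≤ 0:
  If N_k denotes the number of depth-≤k ground terms, the 2 constants give N_0 = 2, and each function symbol of arity r contributes N_{k-1}^r new terms at level k: N_k = 2 + N_{k-1}^2.
  N_0 = 2
  Explicitly: e, c.
So there are 2 ground terms available for substitution.
There is 1 variable to instantiate (x),  occurring in at least one literal, so different choices give different ground instances.
Number of ground instances = 2.

2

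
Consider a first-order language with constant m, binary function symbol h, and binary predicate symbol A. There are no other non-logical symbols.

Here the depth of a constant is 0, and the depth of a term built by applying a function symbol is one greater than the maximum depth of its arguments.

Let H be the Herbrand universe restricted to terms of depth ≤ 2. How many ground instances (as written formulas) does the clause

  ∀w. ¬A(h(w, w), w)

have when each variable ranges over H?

Ground terms of depth ≤ 2:
  Count level by level. With function symbols h/2, the terms of depth ≤ k are the 1 constant together with each function applied to depth-≤(k−1) tuples, so N_k = 1 + N_{k-1}^2.
  N_0 = 1
  N_1 = 1 + 1^2 = 2
  N_2 = 1 + 2^2 = 5
So there are 5 ground terms available for substitution.
The clause has 1 distinct variable (w), which appears in the body. In the free term algebra distinct substitutions yield syntactically distinct ground instances.
Number of ground instances = 5.

5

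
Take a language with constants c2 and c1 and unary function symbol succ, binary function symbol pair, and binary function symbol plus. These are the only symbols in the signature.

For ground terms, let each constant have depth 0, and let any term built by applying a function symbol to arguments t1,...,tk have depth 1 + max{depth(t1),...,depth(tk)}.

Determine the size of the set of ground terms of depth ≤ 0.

Let N_k = |{terms of depth ≤ k}|. Then N_0 = 2 and N_k = 2 + N_{k-1} + N_{k-1}^2 + N_{k-1}^2 for k ≥ 1 (one summand per function symbol, arity giving the exponent).
N_0 = 2
Explicitly: c2, c1.

2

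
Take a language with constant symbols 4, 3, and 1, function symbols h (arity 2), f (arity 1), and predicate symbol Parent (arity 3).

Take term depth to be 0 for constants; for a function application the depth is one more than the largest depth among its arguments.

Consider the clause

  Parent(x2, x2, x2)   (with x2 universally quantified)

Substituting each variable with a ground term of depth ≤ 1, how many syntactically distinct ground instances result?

Ground terms of depth ≤ 1:
  Let N_k = |{terms of depth ≤ k}|. Then N_0 = 3 and N_k = 3 + N_{k-1}^2 + N_{k-1} for k ≥ 1 (one summand per function symbol, arity giving the exponent).
  N_0 = 3
  N_1 = 3 + 3^2 + 3 = 15
So there are 15 ground terms available for substitution.
There is 1 variable to instantiate (x2),  occurring in at least one literal, so different choices give different ground instances.
Number of ground instances = 15.

15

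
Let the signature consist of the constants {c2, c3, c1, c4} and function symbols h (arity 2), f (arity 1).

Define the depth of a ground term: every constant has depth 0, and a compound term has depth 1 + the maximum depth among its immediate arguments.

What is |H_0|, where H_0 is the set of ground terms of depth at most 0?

4

Let N_k count ground terms of depth at most k. Each non-constant term of depth ≤ k is some function symbol applied to depth-≤(k−1) arguments, giving N_k = 4 + N_{k-1}^2 + N_{k-1}.
N_0 = 4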